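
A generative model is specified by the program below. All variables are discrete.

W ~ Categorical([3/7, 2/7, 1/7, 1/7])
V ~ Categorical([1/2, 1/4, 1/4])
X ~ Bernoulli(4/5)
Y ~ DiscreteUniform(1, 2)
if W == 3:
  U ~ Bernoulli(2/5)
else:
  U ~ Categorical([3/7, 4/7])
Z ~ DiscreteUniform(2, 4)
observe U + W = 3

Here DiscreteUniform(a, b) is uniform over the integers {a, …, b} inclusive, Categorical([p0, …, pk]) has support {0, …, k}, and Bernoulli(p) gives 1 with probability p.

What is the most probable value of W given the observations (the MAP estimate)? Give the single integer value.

Enumerate traces; 72 have nonzero weight after conditioning:
  (W=2, V=0, X=0, Y=1, U=1, Z=2) weight 1/735
  (W=2, V=0, X=0, Y=1, U=1, Z=3) weight 1/735
  (W=2, V=0, X=0, Y=1, U=1, Z=4) weight 1/735
  (W=2, V=0, X=0, Y=2, U=1, Z=2) weight 1/735
  (W=2, V=0, X=0, Y=2, U=1, Z=3) weight 1/735
  (W=2, V=0, X=0, Y=2, U=1, Z=4) weight 1/735
  (W=2, V=0, X=1, Y=1, U=1, Z=2) weight 4/735
  (W=2, V=0, X=1, Y=1, U=1, Z=3) weight 4/735
  (W=3, V=0, X=0, Y=1, U=0, Z=2) weight 1/700
  … 63 more
Group by W:
  weight(W=2) = 4/49
  weight(W=3) = 3/35
Total weight = 4/49 + 3/35 = 41/245
P(W=2 | obs) = 4/49 / 41/245 = 20/41
P(W=3 | obs) = 3/35 / 41/245 = 21/41
argmax = 3

argmax_v P(W = v | obs) = 3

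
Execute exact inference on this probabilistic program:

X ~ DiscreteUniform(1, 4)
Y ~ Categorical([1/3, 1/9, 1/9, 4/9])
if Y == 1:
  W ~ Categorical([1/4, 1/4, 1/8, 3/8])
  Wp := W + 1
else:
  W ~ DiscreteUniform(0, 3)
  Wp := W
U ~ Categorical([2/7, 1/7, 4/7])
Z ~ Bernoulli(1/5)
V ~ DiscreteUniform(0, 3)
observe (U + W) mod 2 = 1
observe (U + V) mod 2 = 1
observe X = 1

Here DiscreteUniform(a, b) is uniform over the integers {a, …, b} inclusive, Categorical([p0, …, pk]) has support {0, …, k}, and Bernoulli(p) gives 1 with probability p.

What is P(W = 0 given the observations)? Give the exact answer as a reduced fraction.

Enumerate traces; 96 have nonzero weight after conditioning:
  (X=1, Y=0, W=0, U=1, Z=0, V=0) weight 1/1680
  (X=1, Y=0, W=0, U=1, Z=0, V=2) weight 1/1680
  (X=1, Y=0, W=0, U=1, Z=1, V=0) weight 1/6720
  (X=1, Y=0, W=0, U=1, Z=1, V=2) weight 1/6720
  (X=1, Y=0, W=1, U=0, Z=0, V=1) weight 1/840
  (X=1, Y=0, W=1, U=0, Z=0, V=3) weight 1/840
  (X=1, Y=0, W=1, U=0, Z=1, V=1) weight 1/3360
  (X=1, Y=0, W=1, U=0, Z=1, V=3) weight 1/3360
  (X=1, Y=0, W=2, U=1, Z=0, V=0) weight 1/1680
  (X=1, Y=0, W=3, U=0, Z=0, V=1) weight 1/840
  … 86 more
Group by W:
  weight(W=0) = 1/224
  weight(W=1) = 3/112
  weight(W=2) = 17/4032
  weight(W=3) = 19/672
Total weight = 1/224 + 3/112 + 17/4032 + 19/672 = 257/4032
P(W=0 | obs) = 1/224 / 257/4032 = 18/257
P(W=1 | obs) = 3/112 / 257/4032 = 108/257
P(W=2 | obs) = 17/4032 / 257/4032 = 17/257
P(W=3 | obs) = 19/672 / 257/4032 = 114/257

P(W = 0 | obs) = 18/257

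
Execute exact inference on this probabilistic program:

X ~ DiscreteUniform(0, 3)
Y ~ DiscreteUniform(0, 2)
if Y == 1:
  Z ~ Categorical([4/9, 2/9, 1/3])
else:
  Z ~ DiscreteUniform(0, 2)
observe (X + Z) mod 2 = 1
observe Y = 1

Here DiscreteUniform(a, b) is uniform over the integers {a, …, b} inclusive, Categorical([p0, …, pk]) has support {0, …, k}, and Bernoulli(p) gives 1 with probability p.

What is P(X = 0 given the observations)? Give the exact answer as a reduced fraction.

P(X = 0 | obs) = 1/9

Enumerate traces; 6 have nonzero weight after conditioning:
  (X=0, Y=1, Z=1) weight 1/54
  (X=1, Y=1, Z=0) weight 1/27
  (X=1, Y=1, Z=2) weight 1/36
  (X=2, Y=1, Z=1) weight 1/54
  (X=3, Y=1, Z=0) weight 1/27
  (X=3, Y=1, Z=2) weight 1/36
Group by X:
  weight(X=0) = 1/54
  weight(X=1) = 7/108
  weight(X=2) = 1/54
  weight(X=3) = 7/108
Total weight = 1/54 + 7/108 + 1/54 + 7/108 = 1/6
P(X=0 | obs) = 1/54 / 1/6 = 1/9
P(X=1 | obs) = 7/108 / 1/6 = 7/18
P(X=2 | obs) = 1/54 / 1/6 = 1/9
P(X=3 | obs) = 7/108 / 1/6 = 7/18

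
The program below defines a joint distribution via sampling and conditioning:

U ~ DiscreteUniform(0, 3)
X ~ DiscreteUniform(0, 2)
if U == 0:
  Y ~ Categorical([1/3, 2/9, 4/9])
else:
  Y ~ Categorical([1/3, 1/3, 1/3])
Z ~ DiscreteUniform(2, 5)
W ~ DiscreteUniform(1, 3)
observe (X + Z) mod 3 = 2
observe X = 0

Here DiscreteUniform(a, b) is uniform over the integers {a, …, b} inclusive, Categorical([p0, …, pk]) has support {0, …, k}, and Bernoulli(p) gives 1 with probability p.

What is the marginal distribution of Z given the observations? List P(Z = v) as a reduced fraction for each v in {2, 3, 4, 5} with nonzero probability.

Enumerate traces; 72 have nonzero weight after conditioning:
  (U=0, X=0, Y=0, Z=2, W=1) weight 1/432
  (U=0, X=0, Y=0, Z=2, W=2) weight 1/432
  (U=0, X=0, Y=0, Z=2, W=3) weight 1/432
  (U=0, X=0, Y=0, Z=5, W=1) weight 1/432
  (U=0, X=0, Y=0, Z=5, W=2) weight 1/432
  (U=0, X=0, Y=0, Z=5, W=3) weight 1/432
  (U=0, X=0, Y=1, Z=2, W=1) weight 1/648
  (U=0, X=0, Y=1, Z=2, W=2) weight 1/648
  … 64 more
Group by Z:
  weight(Z=2) = 1/12
  weight(Z=5) = 1/12
Total weight = 1/12 + 1/12 = 1/6
P(Z=2 | obs) = 1/12 / 1/6 = 1/2
P(Z=5 | obs) = 1/12 / 1/6 = 1/2

P(Z=2) = 1/2, P(Z=5) = 1/2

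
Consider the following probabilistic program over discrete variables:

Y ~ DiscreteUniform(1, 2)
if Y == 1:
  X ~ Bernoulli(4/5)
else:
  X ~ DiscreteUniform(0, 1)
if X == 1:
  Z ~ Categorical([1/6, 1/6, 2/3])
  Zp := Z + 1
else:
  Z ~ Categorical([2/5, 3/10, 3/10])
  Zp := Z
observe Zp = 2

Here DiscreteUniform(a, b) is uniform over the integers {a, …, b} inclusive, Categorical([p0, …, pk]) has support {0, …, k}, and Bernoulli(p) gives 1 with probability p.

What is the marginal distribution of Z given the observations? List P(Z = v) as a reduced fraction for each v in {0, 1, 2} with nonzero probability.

Enumerate traces; 4 have nonzero weight after conditioning:
  (Y=1, X=0, Z=2) weight 3/100
  (Y=1, X=1, Z=1) weight 1/15
  (Y=2, X=0, Z=2) weight 3/40
  (Y=2, X=1, Z=1) weight 1/24
Group by Z:
  weight(Z=1) = 13/120
  weight(Z=2) = 21/200
Total weight = 13/120 + 21/200 = 16/75
P(Z=1 | obs) = 13/120 / 16/75 = 65/128
P(Z=2 | obs) = 21/200 / 16/75 = 63/128

P(Z=1) = 65/128, P(Z=2) = 63/128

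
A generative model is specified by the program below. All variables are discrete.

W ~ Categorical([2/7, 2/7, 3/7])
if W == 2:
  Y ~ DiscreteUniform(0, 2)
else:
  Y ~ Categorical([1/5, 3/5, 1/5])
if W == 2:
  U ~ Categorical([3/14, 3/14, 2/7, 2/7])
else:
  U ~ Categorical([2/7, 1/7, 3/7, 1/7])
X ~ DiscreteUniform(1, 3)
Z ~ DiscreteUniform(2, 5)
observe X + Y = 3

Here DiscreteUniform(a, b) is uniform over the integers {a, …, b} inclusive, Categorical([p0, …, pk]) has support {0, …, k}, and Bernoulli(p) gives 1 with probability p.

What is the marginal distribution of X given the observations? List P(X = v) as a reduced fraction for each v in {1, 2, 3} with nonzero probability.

P(X=1) = 9/35, P(X=2) = 17/35, P(X=3) = 9/35

Enumerate traces; 144 have nonzero weight after conditioning:
  (W=0, Y=0, U=0, X=3, Z=2) weight 1/735
  (W=0, Y=0, U=0, X=3, Z=3) weight 1/735
  (W=0, Y=0, U=0, X=3, Z=4) weight 1/735
  (W=0, Y=0, U=0, X=3, Z=5) weight 1/735
  (W=0, Y=0, U=1, X=3, Z=2) weight 1/1470
  (W=0, Y=0, U=1, X=3, Z=3) weight 1/1470
  (W=0, Y=0, U=1, X=3, Z=4) weight 1/1470
  (W=0, Y=0, U=1, X=3, Z=5) weight 1/1470
  (W=0, Y=1, U=0, X=2, Z=2) weight 1/245
  (W=0, Y=2, U=0, X=1, Z=2) weight 1/735
  … 134 more
Group by X:
  weight(X=1) = 3/35
  weight(X=2) = 17/105
  weight(X=3) = 3/35
Total weight = 3/35 + 17/105 + 3/35 = 1/3
P(X=1 | obs) = 3/35 / 1/3 = 9/35
P(X=2 | obs) = 17/105 / 1/3 = 17/35
P(X=3 | obs) = 3/35 / 1/3 = 9/35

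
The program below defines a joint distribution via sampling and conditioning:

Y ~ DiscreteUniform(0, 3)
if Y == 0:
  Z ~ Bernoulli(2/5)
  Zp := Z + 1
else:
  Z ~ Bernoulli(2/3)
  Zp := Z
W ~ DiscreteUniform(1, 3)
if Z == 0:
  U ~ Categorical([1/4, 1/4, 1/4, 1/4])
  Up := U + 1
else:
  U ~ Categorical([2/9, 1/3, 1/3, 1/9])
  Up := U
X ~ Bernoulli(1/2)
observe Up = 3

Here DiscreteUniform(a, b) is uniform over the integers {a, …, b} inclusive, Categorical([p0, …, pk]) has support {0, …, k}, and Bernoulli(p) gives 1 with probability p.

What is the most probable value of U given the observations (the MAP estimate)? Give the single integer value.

Enumerate traces; 48 have nonzero weight after conditioning:
  (Y=0, Z=0, W=1, U=2, X=0) weight 1/160
  (Y=0, Z=0, W=1, U=2, X=1) weight 1/160
  (Y=0, Z=0, W=2, U=2, X=0) weight 1/160
  (Y=0, Z=0, W=2, U=2, X=1) weight 1/160
  (Y=0, Z=0, W=3, U=2, X=0) weight 1/160
  (Y=0, Z=0, W=3, U=2, X=1) weight 1/160
  (Y=0, Z=1, W=1, U=3, X=0) weight 1/540
  (Y=0, Z=1, W=1, U=3, X=1) weight 1/540
  … 40 more
Group by U:
  weight(U=2) = 1/10
  weight(U=3) = 1/15
Total weight = 1/10 + 1/15 = 1/6
P(U=2 | obs) = 1/10 / 1/6 = 3/5
P(U=3 | obs) = 1/15 / 1/6 = 2/5
argmax = 2

argmax_v P(U = v | obs) = 2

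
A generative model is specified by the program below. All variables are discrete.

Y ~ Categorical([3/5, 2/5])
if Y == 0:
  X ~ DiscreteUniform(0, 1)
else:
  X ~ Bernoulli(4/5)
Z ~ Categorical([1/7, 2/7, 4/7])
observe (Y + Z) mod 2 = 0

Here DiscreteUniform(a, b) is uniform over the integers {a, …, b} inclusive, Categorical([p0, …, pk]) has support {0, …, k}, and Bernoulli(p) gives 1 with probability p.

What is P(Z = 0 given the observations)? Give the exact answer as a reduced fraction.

Enumerate traces; 6 have nonzero weight after conditioning:
  (Y=0, X=0, Z=0) weight 3/70
  (Y=0, X=0, Z=2) weight 6/35
  (Y=0, X=1, Z=0) weight 3/70
  (Y=0, X=1, Z=2) weight 6/35
  (Y=1, X=0, Z=1) weight 4/175
  (Y=1, X=1, Z=1) weight 16/175
Group by Z:
  weight(Z=0) = 3/35
  weight(Z=1) = 4/35
  weight(Z=2) = 12/35
Total weight = 3/35 + 4/35 + 12/35 = 19/35
P(Z=0 | obs) = 3/35 / 19/35 = 3/19
P(Z=1 | obs) = 4/35 / 19/35 = 4/19
P(Z=2 | obs) = 12/35 / 19/35 = 12/19

P(Z = 0 | obs) = 3/19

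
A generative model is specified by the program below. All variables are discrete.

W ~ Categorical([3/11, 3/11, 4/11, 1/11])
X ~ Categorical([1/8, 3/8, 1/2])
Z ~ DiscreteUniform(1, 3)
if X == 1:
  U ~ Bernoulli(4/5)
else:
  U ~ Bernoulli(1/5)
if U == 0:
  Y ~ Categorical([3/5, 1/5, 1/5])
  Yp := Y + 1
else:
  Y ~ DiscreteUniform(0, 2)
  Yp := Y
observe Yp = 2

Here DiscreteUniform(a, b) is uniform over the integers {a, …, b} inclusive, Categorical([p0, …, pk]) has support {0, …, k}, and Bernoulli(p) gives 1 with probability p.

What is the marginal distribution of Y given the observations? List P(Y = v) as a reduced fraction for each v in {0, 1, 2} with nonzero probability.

Enumerate traces; 72 have nonzero weight after conditioning:
  (W=0, X=0, Z=1, U=0, Y=1) weight 1/550
  (W=0, X=0, Z=1, U=1, Y=2) weight 1/1320
  (W=0, X=0, Z=2, U=0, Y=1) weight 1/550
  (W=0, X=0, Z=2, U=1, Y=2) weight 1/1320
  (W=0, X=0, Z=3, U=0, Y=1) weight 1/550
  (W=0, X=0, Z=3, U=1, Y=2) weight 1/1320
  (W=0, X=1, Z=1, U=0, Y=1) weight 3/2200
  (W=0, X=1, Z=1, U=1, Y=2) weight 1/110
  … 64 more
Group by Y:
  weight(Y=1) = 23/200
  weight(Y=2) = 17/120
Total weight = 23/200 + 17/120 = 77/300
P(Y=1 | obs) = 23/200 / 77/300 = 69/154
P(Y=2 | obs) = 17/120 / 77/300 = 85/154

P(Y=1) = 69/154, P(Y=2) = 85/154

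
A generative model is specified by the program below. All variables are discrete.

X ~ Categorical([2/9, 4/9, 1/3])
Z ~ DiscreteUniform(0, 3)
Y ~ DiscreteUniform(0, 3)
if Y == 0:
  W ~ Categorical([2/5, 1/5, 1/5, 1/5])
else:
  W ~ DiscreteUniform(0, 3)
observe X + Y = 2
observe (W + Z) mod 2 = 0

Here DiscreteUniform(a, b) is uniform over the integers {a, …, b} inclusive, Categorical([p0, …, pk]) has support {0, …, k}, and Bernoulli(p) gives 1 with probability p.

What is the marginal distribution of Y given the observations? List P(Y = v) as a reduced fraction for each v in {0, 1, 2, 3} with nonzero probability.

P(Y=0) = 1/3, P(Y=1) = 4/9, P(Y=2) = 2/9

Enumerate traces; 24 have nonzero weight after conditioning:
  (X=0, Z=0, Y=2, W=0) weight 1/288
  (X=0, Z=0, Y=2, W=2) weight 1/288
  (X=0, Z=1, Y=2, W=1) weight 1/288
  (X=0, Z=1, Y=2, W=3) weight 1/288
  (X=0, Z=2, Y=2, W=0) weight 1/288
  (X=0, Z=2, Y=2, W=2) weight 1/288
  (X=0, Z=3, Y=2, W=1) weight 1/288
  (X=0, Z=3, Y=2, W=3) weight 1/288
  (X=1, Z=0, Y=1, W=0) weight 1/144
  (X=2, Z=0, Y=0, W=0) weight 1/120
  … 14 more
Group by Y:
  weight(Y=0) = 1/24
  weight(Y=1) = 1/18
  weight(Y=2) = 1/36
Total weight = 1/24 + 1/18 + 1/36 = 1/8
P(Y=0 | obs) = 1/24 / 1/8 = 1/3
P(Y=1 | obs) = 1/18 / 1/8 = 4/9
P(Y=2 | obs) = 1/36 / 1/8 = 2/9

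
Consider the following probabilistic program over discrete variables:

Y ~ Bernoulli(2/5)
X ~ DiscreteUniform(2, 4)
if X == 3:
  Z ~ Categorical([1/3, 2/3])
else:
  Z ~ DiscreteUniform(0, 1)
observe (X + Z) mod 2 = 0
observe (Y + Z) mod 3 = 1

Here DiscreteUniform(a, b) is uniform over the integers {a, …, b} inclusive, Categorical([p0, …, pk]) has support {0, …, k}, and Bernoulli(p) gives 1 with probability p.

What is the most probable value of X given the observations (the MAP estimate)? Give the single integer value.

Enumerate traces; 3 have nonzero weight after conditioning:
  (Y=0, X=3, Z=1) weight 2/15
  (Y=1, X=2, Z=0) weight 1/15
  (Y=1, X=4, Z=0) weight 1/15
Group by X:
  weight(X=2) = 1/15
  weight(X=3) = 2/15
  weight(X=4) = 1/15
Total weight = 1/15 + 2/15 + 1/15 = 4/15
P(X=2 | obs) = 1/15 / 4/15 = 1/4
P(X=3 | obs) = 2/15 / 4/15 = 1/2
P(X=4 | obs) = 1/15 / 4/15 = 1/4
argmax = 3

argmax_v P(X = v | obs) = 3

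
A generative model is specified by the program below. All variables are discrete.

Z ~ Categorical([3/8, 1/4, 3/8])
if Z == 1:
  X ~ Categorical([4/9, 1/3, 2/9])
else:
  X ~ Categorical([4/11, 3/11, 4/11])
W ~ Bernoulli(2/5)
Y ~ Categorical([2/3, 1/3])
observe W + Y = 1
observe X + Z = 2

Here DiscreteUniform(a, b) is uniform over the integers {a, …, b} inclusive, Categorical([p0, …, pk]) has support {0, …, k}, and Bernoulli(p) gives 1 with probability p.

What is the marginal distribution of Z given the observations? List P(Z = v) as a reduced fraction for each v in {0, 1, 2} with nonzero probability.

P(Z=0) = 18/47, P(Z=1) = 11/47, P(Z=2) = 18/47

Enumerate traces; 6 have nonzero weight after conditioning:
  (Z=0, X=2, W=0, Y=1) weight 3/110
  (Z=0, X=2, W=1, Y=0) weight 2/55
  (Z=1, X=1, W=0, Y=1) weight 1/60
  (Z=1, X=1, W=1, Y=0) weight 1/45
  (Z=2, X=0, W=0, Y=1) weight 3/110
  (Z=2, X=0, W=1, Y=0) weight 2/55
Group by Z:
  weight(Z=0) = 7/110
  weight(Z=1) = 7/180
  weight(Z=2) = 7/110
Total weight = 7/110 + 7/180 + 7/110 = 329/1980
P(Z=0 | obs) = 7/110 / 329/1980 = 18/47
P(Z=1 | obs) = 7/180 / 329/1980 = 11/47
P(Z=2 | obs) = 7/110 / 329/1980 = 18/47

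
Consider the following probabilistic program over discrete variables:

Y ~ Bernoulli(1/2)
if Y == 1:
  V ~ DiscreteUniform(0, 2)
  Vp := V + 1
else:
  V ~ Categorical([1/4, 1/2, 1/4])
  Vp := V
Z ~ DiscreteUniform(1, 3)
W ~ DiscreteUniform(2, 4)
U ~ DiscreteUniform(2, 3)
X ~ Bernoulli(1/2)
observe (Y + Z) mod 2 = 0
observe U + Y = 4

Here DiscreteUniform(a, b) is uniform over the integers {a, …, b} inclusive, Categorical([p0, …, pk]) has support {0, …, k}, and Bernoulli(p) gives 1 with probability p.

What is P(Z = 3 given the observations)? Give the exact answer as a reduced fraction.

Enumerate traces; 36 have nonzero weight after conditioning:
  (Y=1, V=0, Z=1, W=2, U=3, X=0) weight 1/216
  (Y=1, V=0, Z=1, W=2, U=3, X=1) weight 1/216
  (Y=1, V=0, Z=1, W=3, U=3, X=0) weight 1/216
  (Y=1, V=0, Z=1, W=3, U=3, X=1) weight 1/216
  (Y=1, V=0, Z=1, W=4, U=3, X=0) weight 1/216
  (Y=1, V=0, Z=1, W=4, U=3, X=1) weight 1/216
  (Y=1, V=0, Z=3, W=2, U=3, X=0) weight 1/216
  (Y=1, V=0, Z=3, W=2, U=3, X=1) weight 1/216
  … 28 more
Group by Z:
  weight(Z=1) = 1/12
  weight(Z=3) = 1/12
Total weight = 1/12 + 1/12 = 1/6
P(Z=1 | obs) = 1/12 / 1/6 = 1/2
P(Z=3 | obs) = 1/12 / 1/6 = 1/2

P(Z = 3 | obs) = 1/2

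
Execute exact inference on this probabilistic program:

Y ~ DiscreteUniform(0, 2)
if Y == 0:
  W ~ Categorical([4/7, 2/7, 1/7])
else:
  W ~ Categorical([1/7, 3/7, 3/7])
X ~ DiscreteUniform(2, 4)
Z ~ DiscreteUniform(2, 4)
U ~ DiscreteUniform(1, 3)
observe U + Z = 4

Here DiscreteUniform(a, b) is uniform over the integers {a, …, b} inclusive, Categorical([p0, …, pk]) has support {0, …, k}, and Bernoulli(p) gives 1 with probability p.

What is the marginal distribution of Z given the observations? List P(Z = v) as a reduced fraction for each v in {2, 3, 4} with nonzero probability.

Enumerate traces; 54 have nonzero weight after conditioning:
  (Y=0, W=0, X=2, Z=2, U=2) weight 4/567
  (Y=0, W=0, X=2, Z=3, U=1) weight 4/567
  (Y=0, W=0, X=3, Z=2, U=2) weight 4/567
  (Y=0, W=0, X=3, Z=3, U=1) weight 4/567
  (Y=0, W=0, X=4, Z=2, U=2) weight 4/567
  (Y=0, W=0, X=4, Z=3, U=1) weight 4/567
  (Y=0, W=1, X=2, Z=2, U=2) weight 2/567
  (Y=0, W=1, X=2, Z=3, U=1) weight 2/567
  … 46 more
Group by Z:
  weight(Z=2) = 1/9
  weight(Z=3) = 1/9
Total weight = 1/9 + 1/9 = 2/9
P(Z=2 | obs) = 1/9 / 2/9 = 1/2
P(Z=3 | obs) = 1/9 / 2/9 = 1/2

P(Z=2) = 1/2, P(Z=3) = 1/2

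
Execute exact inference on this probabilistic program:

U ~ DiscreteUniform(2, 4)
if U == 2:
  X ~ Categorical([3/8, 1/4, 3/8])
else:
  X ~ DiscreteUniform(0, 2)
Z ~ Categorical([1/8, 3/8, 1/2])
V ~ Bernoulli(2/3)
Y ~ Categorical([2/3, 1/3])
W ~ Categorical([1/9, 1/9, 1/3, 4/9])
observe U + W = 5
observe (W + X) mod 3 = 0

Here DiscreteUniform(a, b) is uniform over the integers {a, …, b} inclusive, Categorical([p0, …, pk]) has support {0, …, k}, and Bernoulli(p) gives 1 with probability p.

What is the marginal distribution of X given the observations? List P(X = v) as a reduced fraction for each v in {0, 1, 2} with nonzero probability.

Enumerate traces; 36 have nonzero weight after conditioning:
  (U=2, X=0, Z=0, V=0, Y=0, W=3) weight 1/648
  (U=2, X=0, Z=0, V=0, Y=1, W=3) weight 1/1296
  (U=2, X=0, Z=0, V=1, Y=0, W=3) weight 1/324
  (U=2, X=0, Z=0, V=1, Y=1, W=3) weight 1/648
  (U=2, X=0, Z=1, V=0, Y=0, W=3) weight 1/216
  (U=2, X=0, Z=1, V=0, Y=1, W=3) weight 1/432
  (U=2, X=0, Z=1, V=1, Y=0, W=3) weight 1/108
  (U=2, X=0, Z=1, V=1, Y=1, W=3) weight 1/216
  (U=3, X=1, Z=0, V=0, Y=0, W=2) weight 1/972
  (U=4, X=2, Z=0, V=0, Y=0, W=1) weight 1/2916
  … 26 more
Group by X:
  weight(X=0) = 1/18
  weight(X=1) = 1/27
  weight(X=2) = 1/81
Total weight = 1/18 + 1/27 + 1/81 = 17/162
P(X=0 | obs) = 1/18 / 17/162 = 9/17
P(X=1 | obs) = 1/27 / 17/162 = 6/17
P(X=2 | obs) = 1/81 / 17/162 = 2/17

P(X=0) = 9/17, P(X=1) = 6/17, P(X=2) = 2/17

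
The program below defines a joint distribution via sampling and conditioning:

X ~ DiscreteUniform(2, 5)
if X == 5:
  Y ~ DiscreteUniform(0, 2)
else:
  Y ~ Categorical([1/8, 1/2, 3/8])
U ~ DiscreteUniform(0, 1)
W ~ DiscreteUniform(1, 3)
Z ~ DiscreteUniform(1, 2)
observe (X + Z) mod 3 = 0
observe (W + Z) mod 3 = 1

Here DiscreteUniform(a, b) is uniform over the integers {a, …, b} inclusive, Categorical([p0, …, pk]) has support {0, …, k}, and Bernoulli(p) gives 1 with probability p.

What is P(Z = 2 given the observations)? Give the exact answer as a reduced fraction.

P(Z = 2 | obs) = 1/3

Enumerate traces; 18 have nonzero weight after conditioning:
  (X=2, Y=0, U=0, W=3, Z=1) weight 1/384
  (X=2, Y=0, U=1, W=3, Z=1) weight 1/384
  (X=2, Y=1, U=0, W=3, Z=1) weight 1/96
  (X=2, Y=1, U=1, W=3, Z=1) weight 1/96
  (X=2, Y=2, U=0, W=3, Z=1) weight 1/128
  (X=2, Y=2, U=1, W=3, Z=1) weight 1/128
  (X=4, Y=0, U=0, W=2, Z=2) weight 1/384
  (X=4, Y=0, U=1, W=2, Z=2) weight 1/384
  … 10 more
Group by Z:
  weight(Z=1) = 1/12
  weight(Z=2) = 1/24
Total weight = 1/12 + 1/24 = 1/8
P(Z=1 | obs) = 1/12 / 1/8 = 2/3
P(Z=2 | obs) = 1/24 / 1/8 = 1/3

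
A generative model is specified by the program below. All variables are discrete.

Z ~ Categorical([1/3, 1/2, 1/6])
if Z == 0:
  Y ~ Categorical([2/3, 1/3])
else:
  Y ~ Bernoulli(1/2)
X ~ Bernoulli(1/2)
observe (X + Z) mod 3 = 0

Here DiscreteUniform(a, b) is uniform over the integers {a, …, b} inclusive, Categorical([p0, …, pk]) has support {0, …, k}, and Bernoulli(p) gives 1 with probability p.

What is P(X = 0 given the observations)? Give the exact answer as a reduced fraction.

Enumerate traces; 4 have nonzero weight after conditioning:
  (Z=0, Y=0, X=0) weight 1/9
  (Z=0, Y=1, X=0) weight 1/18
  (Z=2, Y=0, X=1) weight 1/24
  (Z=2, Y=1, X=1) weight 1/24
Group by X:
  weight(X=0) = 1/6
  weight(X=1) = 1/12
Total weight = 1/6 + 1/12 = 1/4
P(X=0 | obs) = 1/6 / 1/4 = 2/3
P(X=1 | obs) = 1/12 / 1/4 = 1/3

P(X = 0 | obs) = 2/3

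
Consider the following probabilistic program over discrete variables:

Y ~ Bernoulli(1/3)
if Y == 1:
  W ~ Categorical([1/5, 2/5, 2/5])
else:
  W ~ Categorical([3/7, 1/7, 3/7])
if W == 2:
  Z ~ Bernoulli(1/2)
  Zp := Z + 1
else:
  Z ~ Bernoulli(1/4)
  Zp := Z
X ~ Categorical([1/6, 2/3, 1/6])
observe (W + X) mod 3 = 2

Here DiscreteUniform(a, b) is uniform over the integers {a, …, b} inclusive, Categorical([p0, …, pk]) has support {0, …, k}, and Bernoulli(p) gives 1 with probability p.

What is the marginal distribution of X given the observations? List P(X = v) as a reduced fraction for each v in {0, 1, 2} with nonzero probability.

Enumerate traces; 12 have nonzero weight after conditioning:
  (Y=0, W=0, Z=0, X=2) weight 1/28
  (Y=0, W=0, Z=1, X=2) weight 1/84
  (Y=0, W=1, Z=0, X=1) weight 1/21
  (Y=0, W=1, Z=1, X=1) weight 1/63
  (Y=0, W=2, Z=0, X=0) weight 1/42
  (Y=0, W=2, Z=1, X=0) weight 1/42
  (Y=1, W=0, Z=0, X=2) weight 1/120
  (Y=1, W=0, Z=1, X=2) weight 1/360
  … 4 more
Group by X:
  weight(X=0) = 22/315
  weight(X=1) = 16/105
  weight(X=2) = 37/630
Total weight = 22/315 + 16/105 + 37/630 = 59/210
P(X=0 | obs) = 22/315 / 59/210 = 44/177
P(X=1 | obs) = 16/105 / 59/210 = 32/59
P(X=2 | obs) = 37/630 / 59/210 = 37/177

P(X=0) = 44/177, P(X=1) = 32/59, P(X=2) = 37/177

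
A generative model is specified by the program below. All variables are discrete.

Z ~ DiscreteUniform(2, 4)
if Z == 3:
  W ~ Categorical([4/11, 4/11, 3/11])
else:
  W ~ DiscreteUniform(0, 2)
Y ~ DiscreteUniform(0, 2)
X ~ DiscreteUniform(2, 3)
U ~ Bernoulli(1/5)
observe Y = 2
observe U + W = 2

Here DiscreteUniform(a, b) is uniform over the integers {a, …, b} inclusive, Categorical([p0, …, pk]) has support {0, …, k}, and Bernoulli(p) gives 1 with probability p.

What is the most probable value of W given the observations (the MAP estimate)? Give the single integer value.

Enumerate traces; 12 have nonzero weight after conditioning:
  (Z=2, W=1, Y=2, X=2, U=1) weight 1/270
  (Z=2, W=1, Y=2, X=3, U=1) weight 1/270
  (Z=2, W=2, Y=2, X=2, U=0) weight 2/135
  (Z=2, W=2, Y=2, X=3, U=0) weight 2/135
  (Z=3, W=1, Y=2, X=2, U=1) weight 2/495
  (Z=3, W=1, Y=2, X=3, U=1) weight 2/495
  (Z=3, W=2, Y=2, X=2, U=0) weight 2/165
  (Z=3, W=2, Y=2, X=3, U=0) weight 2/165
  … 4 more
Group by W:
  weight(W=1) = 34/1485
  weight(W=2) = 124/1485
Total weight = 34/1485 + 124/1485 = 158/1485
P(W=1 | obs) = 34/1485 / 158/1485 = 17/79
P(W=2 | obs) = 124/1485 / 158/1485 = 62/79
argmax = 2

argmax_v P(W = v | obs) = 2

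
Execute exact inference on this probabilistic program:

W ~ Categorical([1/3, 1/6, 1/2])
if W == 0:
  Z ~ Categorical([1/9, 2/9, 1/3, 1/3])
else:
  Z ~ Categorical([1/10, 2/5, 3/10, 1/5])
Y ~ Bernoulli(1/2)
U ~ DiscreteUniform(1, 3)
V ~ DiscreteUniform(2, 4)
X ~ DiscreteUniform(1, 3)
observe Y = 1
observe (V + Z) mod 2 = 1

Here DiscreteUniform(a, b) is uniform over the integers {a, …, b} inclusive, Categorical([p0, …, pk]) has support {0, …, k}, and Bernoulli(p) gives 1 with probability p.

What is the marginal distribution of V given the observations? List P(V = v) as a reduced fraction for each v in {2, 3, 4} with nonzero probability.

Enumerate traces; 162 have nonzero weight after conditioning:
  (W=0, Z=0, Y=1, U=1, V=3, X=1) weight 1/1458
  (W=0, Z=0, Y=1, U=1, V=3, X=2) weight 1/1458
  (W=0, Z=0, Y=1, U=1, V=3, X=3) weight 1/1458
  (W=0, Z=0, Y=1, U=2, V=3, X=1) weight 1/1458
  (W=0, Z=0, Y=1, U=2, V=3, X=2) weight 1/1458
  (W=0, Z=0, Y=1, U=2, V=3, X=3) weight 1/1458
  (W=0, Z=0, Y=1, U=3, V=3, X=1) weight 1/1458
  (W=0, Z=0, Y=1, U=3, V=3, X=2) weight 1/1458
  (W=0, Z=1, Y=1, U=1, V=2, X=1) weight 1/729
  (W=0, Z=1, Y=1, U=1, V=4, X=1) weight 1/729
  … 152 more
Group by V:
  weight(V=2) = 79/810
  weight(V=3) = 28/405
  weight(V=4) = 79/810
Total weight = 79/810 + 28/405 + 79/810 = 107/405
P(V=2 | obs) = 79/810 / 107/405 = 79/214
P(V=3 | obs) = 28/405 / 107/405 = 28/107
P(V=4 | obs) = 79/810 / 107/405 = 79/214

P(V=2) = 79/214, P(V=3) = 28/107, P(V=4) = 79/214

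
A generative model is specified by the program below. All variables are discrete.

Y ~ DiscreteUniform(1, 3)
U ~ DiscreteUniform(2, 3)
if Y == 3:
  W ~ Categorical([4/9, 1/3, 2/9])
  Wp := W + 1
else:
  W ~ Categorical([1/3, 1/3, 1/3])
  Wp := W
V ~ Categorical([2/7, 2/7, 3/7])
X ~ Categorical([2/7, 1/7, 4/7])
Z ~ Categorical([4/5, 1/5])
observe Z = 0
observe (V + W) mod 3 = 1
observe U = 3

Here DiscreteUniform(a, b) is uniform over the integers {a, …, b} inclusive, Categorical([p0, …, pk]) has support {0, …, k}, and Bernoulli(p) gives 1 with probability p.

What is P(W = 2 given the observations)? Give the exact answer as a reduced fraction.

P(W = 2 | obs) = 12/31

Enumerate traces; 27 have nonzero weight after conditioning:
  (Y=1, U=3, W=0, V=1, X=0, Z=0) weight 8/2205
  (Y=1, U=3, W=0, V=1, X=1, Z=0) weight 4/2205
  (Y=1, U=3, W=0, V=1, X=2, Z=0) weight 16/2205
  (Y=1, U=3, W=1, V=0, X=0, Z=0) weight 8/2205
  (Y=1, U=3, W=1, V=0, X=1, Z=0) weight 4/2205
  (Y=1, U=3, W=1, V=0, X=2, Z=0) weight 16/2205
  (Y=1, U=3, W=2, V=2, X=0, Z=0) weight 4/735
  (Y=1, U=3, W=2, V=2, X=1, Z=0) weight 2/735
  … 19 more
Group by W:
  weight(W=0) = 8/189
  weight(W=1) = 4/105
  weight(W=2) = 16/315
Total weight = 8/189 + 4/105 + 16/315 = 124/945
P(W=0 | obs) = 8/189 / 124/945 = 10/31
P(W=1 | obs) = 4/105 / 124/945 = 9/31
P(W=2 | obs) = 16/315 / 124/945 = 12/31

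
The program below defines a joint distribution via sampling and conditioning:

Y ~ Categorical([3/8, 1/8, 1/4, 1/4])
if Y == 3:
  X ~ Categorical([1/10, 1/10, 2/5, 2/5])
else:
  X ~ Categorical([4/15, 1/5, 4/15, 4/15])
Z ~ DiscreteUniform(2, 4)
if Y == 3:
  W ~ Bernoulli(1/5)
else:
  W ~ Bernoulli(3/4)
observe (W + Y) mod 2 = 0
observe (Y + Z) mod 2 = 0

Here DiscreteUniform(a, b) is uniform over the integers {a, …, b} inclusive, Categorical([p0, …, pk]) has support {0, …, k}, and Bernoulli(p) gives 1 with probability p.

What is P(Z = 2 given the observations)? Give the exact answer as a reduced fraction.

P(Z = 2 | obs) = 25/73

Enumerate traces; 24 have nonzero weight after conditioning:
  (Y=0, X=0, Z=2, W=0) weight 1/120
  (Y=0, X=0, Z=4, W=0) weight 1/120
  (Y=0, X=1, Z=2, W=0) weight 1/160
  (Y=0, X=1, Z=4, W=0) weight 1/160
  (Y=0, X=2, Z=2, W=0) weight 1/120
  (Y=0, X=2, Z=4, W=0) weight 1/120
  (Y=0, X=3, Z=2, W=0) weight 1/120
  (Y=0, X=3, Z=4, W=0) weight 1/120
  (Y=1, X=0, Z=3, W=1) weight 1/120
  … 15 more
Group by Z:
  weight(Z=2) = 5/96
  weight(Z=3) = 23/480
  weight(Z=4) = 5/96
Total weight = 5/96 + 23/480 + 5/96 = 73/480
P(Z=2 | obs) = 5/96 / 73/480 = 25/73
P(Z=3 | obs) = 23/480 / 73/480 = 23/73
P(Z=4 | obs) = 5/96 / 73/480 = 25/73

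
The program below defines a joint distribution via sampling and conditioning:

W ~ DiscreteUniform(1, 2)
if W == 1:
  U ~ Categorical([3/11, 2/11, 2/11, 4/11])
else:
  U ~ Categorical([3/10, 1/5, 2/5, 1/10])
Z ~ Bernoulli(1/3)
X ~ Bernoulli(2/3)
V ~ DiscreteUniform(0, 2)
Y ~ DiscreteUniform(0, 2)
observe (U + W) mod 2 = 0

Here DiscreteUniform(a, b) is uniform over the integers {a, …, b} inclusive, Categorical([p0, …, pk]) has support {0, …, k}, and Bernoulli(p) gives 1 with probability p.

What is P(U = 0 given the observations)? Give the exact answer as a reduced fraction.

Enumerate traces; 144 have nonzero weight after conditioning:
  (W=1, U=1, Z=0, X=0, V=0, Y=0) weight 2/891
  (W=1, U=1, Z=0, X=0, V=0, Y=1) weight 2/891
  (W=1, U=1, Z=0, X=0, V=0, Y=2) weight 2/891
  (W=1, U=1, Z=0, X=0, V=1, Y=0) weight 2/891
  (W=1, U=1, Z=0, X=0, V=1, Y=1) weight 2/891
  (W=1, U=1, Z=0, X=0, V=1, Y=2) weight 2/891
  (W=1, U=1, Z=0, X=0, V=2, Y=0) weight 2/891
  (W=1, U=1, Z=0, X=0, V=2, Y=1) weight 2/891
  (W=1, U=3, Z=0, X=0, V=0, Y=0) weight 4/891
  (W=2, U=0, Z=0, X=0, V=0, Y=0) weight 1/270
  … 134 more
Group by U:
  weight(U=0) = 3/20
  weight(U=1) = 1/11
  weight(U=2) = 1/5
  weight(U=3) = 2/11
Total weight = 3/20 + 1/11 + 1/5 + 2/11 = 137/220
P(U=0 | obs) = 3/20 / 137/220 = 33/137
P(U=1 | obs) = 1/11 / 137/220 = 20/137
P(U=2 | obs) = 1/5 / 137/220 = 44/137
P(U=3 | obs) = 2/11 / 137/220 = 40/137

P(U = 0 | obs) = 33/137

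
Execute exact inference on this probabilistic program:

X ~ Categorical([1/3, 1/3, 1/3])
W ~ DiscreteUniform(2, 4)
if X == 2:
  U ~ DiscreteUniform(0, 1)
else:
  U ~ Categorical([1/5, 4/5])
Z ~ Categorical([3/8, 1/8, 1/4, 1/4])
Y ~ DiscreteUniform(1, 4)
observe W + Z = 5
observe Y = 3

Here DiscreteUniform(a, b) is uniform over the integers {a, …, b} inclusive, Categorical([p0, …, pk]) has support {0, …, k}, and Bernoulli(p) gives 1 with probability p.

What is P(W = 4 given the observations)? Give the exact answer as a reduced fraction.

Enumerate traces; 18 have nonzero weight after conditioning:
  (X=0, W=2, U=0, Z=3, Y=3) weight 1/720
  (X=0, W=2, U=1, Z=3, Y=3) weight 1/180
  (X=0, W=3, U=0, Z=2, Y=3) weight 1/720
  (X=0, W=3, U=1, Z=2, Y=3) weight 1/180
  (X=0, W=4, U=0, Z=1, Y=3) weight 1/1440
  (X=0, W=4, U=1, Z=1, Y=3) weight 1/360
  (X=1, W=2, U=0, Z=3, Y=3) weight 1/720
  (X=1, W=2, U=1, Z=3, Y=3) weight 1/180
  … 10 more
Group by W:
  weight(W=2) = 1/48
  weight(W=3) = 1/48
  weight(W=4) = 1/96
Total weight = 1/48 + 1/48 + 1/96 = 5/96
P(W=2 | obs) = 1/48 / 5/96 = 2/5
P(W=3 | obs) = 1/48 / 5/96 = 2/5
P(W=4 | obs) = 1/96 / 5/96 = 1/5

P(W = 4 | obs) = 1/5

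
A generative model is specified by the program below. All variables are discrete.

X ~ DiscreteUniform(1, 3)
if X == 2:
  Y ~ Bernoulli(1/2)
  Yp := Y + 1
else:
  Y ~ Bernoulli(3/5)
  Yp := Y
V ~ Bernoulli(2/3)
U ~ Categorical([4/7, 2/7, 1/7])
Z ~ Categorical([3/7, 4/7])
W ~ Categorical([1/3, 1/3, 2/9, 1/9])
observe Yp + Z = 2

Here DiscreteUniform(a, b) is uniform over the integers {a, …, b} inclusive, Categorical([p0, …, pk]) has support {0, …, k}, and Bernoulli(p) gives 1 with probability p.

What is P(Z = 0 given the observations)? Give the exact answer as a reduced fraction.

P(Z = 0 | obs) = 15/83

Enumerate traces; 96 have nonzero weight after conditioning:
  (X=1, Y=1, V=0, U=0, Z=1, W=0) weight 16/2205
  (X=1, Y=1, V=0, U=0, Z=1, W=1) weight 16/2205
  (X=1, Y=1, V=0, U=0, Z=1, W=2) weight 32/6615
  (X=1, Y=1, V=0, U=0, Z=1, W=3) weight 16/6615
  (X=1, Y=1, V=0, U=1, Z=1, W=0) weight 8/2205
  (X=1, Y=1, V=0, U=1, Z=1, W=1) weight 8/2205
  (X=1, Y=1, V=0, U=1, Z=1, W=2) weight 16/6615
  (X=1, Y=1, V=0, U=1, Z=1, W=3) weight 8/6615
  (X=2, Y=1, V=0, U=0, Z=0, W=0) weight 2/441
  … 87 more
Group by Z:
  weight(Z=0) = 1/14
  weight(Z=1) = 34/105
Total weight = 1/14 + 34/105 = 83/210
P(Z=0 | obs) = 1/14 / 83/210 = 15/83
P(Z=1 | obs) = 34/105 / 83/210 = 68/83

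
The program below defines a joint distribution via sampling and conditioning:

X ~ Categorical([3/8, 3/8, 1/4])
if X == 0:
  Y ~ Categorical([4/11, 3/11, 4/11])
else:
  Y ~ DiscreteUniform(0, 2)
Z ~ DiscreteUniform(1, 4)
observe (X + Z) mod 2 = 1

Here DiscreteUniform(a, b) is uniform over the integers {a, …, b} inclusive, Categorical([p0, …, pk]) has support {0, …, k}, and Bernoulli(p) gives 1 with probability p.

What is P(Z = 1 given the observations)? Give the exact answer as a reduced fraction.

P(Z = 1 | obs) = 5/16

Enumerate traces; 18 have nonzero weight after conditioning:
  (X=0, Y=0, Z=1) weight 3/88
  (X=0, Y=0, Z=3) weight 3/88
  (X=0, Y=1, Z=1) weight 9/352
  (X=0, Y=1, Z=3) weight 9/352
  (X=0, Y=2, Z=1) weight 3/88
  (X=0, Y=2, Z=3) weight 3/88
  (X=1, Y=0, Z=2) weight 1/32
  (X=1, Y=0, Z=4) weight 1/32
  … 10 more
Group by Z:
  weight(Z=1) = 5/32
  weight(Z=2) = 3/32
  weight(Z=3) = 5/32
  weight(Z=4) = 3/32
Total weight = 5/32 + 3/32 + 5/32 + 3/32 = 1/2
P(Z=1 | obs) = 5/32 / 1/2 = 5/16
P(Z=2 | obs) = 3/32 / 1/2 = 3/16
P(Z=3 | obs) = 5/32 / 1/2 = 5/16
P(Z=4 | obs) = 3/32 / 1/2 = 3/16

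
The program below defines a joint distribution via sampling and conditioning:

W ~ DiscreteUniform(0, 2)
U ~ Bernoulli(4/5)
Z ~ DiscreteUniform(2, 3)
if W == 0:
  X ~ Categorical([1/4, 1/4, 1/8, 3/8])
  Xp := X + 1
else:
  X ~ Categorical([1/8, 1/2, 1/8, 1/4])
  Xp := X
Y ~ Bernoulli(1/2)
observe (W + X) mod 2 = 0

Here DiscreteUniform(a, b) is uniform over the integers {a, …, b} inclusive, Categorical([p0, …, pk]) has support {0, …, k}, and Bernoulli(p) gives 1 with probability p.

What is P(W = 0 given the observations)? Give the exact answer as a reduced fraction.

Enumerate traces; 48 have nonzero weight after conditioning:
  (W=0, U=0, Z=2, X=0, Y=0) weight 1/240
  (W=0, U=0, Z=2, X=0, Y=1) weight 1/240
  (W=0, U=0, Z=2, X=2, Y=0) weight 1/480
  (W=0, U=0, Z=2, X=2, Y=1) weight 1/480
  (W=0, U=0, Z=3, X=0, Y=0) weight 1/240
  (W=0, U=0, Z=3, X=0, Y=1) weight 1/240
  (W=0, U=0, Z=3, X=2, Y=0) weight 1/480
  (W=0, U=0, Z=3, X=2, Y=1) weight 1/480
  (W=1, U=0, Z=2, X=1, Y=0) weight 1/120
  (W=2, U=0, Z=2, X=0, Y=0) weight 1/480
  … 38 more
Group by W:
  weight(W=0) = 1/8
  weight(W=1) = 1/4
  weight(W=2) = 1/12
Total weight = 1/8 + 1/4 + 1/12 = 11/24
P(W=0 | obs) = 1/8 / 11/24 = 3/11
P(W=1 | obs) = 1/4 / 11/24 = 6/11
P(W=2 | obs) = 1/12 / 11/24 = 2/11

P(W = 0 | obs) = 3/11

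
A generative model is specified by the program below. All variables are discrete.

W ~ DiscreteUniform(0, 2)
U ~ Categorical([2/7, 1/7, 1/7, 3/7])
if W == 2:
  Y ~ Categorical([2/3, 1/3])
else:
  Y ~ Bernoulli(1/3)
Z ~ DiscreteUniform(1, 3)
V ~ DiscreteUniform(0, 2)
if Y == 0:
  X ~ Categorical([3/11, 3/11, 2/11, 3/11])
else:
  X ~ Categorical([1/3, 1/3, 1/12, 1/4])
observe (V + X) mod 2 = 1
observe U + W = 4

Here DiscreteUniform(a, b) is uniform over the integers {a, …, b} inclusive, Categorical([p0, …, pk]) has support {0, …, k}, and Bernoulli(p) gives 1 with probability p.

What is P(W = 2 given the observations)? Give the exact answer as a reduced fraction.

P(W = 2 | obs) = 1/4

Enumerate traces; 72 have nonzero weight after conditioning:
  (W=1, U=3, Y=0, Z=1, V=0, X=1) weight 2/693
  (W=1, U=3, Y=0, Z=1, V=0, X=3) weight 2/693
  (W=1, U=3, Y=0, Z=1, V=1, X=0) weight 2/693
  (W=1, U=3, Y=0, Z=1, V=1, X=2) weight 4/2079
  (W=1, U=3, Y=0, Z=1, V=2, X=1) weight 2/693
  (W=1, U=3, Y=0, Z=1, V=2, X=3) weight 2/693
  (W=1, U=3, Y=0, Z=2, V=0, X=1) weight 2/693
  (W=1, U=3, Y=0, Z=2, V=0, X=3) weight 2/693
  (W=2, U=2, Y=0, Z=1, V=0, X=1) weight 2/2079
  … 63 more
Group by W:
  weight(W=1) = 617/8316
  weight(W=2) = 617/24948
Total weight = 617/8316 + 617/24948 = 617/6237
P(W=1 | obs) = 617/8316 / 617/6237 = 3/4
P(W=2 | obs) = 617/24948 / 617/6237 = 1/4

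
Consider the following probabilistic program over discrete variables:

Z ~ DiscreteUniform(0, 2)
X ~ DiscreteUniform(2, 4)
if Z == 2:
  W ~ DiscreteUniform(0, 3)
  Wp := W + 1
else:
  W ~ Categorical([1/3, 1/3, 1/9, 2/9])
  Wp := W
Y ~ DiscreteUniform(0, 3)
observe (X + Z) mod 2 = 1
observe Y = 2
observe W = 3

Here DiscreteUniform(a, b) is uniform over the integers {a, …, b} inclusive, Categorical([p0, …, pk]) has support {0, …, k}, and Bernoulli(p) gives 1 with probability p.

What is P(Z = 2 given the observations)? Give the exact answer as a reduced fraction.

P(Z = 2 | obs) = 3/11

Enumerate traces; 4 have nonzero weight after conditioning:
  (Z=0, X=3, W=3, Y=2) weight 1/162
  (Z=1, X=2, W=3, Y=2) weight 1/162
  (Z=1, X=4, W=3, Y=2) weight 1/162
  (Z=2, X=3, W=3, Y=2) weight 1/144
Group by Z:
  weight(Z=0) = 1/162
  weight(Z=1) = 1/81
  weight(Z=2) = 1/144
Total weight = 1/162 + 1/81 + 1/144 = 11/432
P(Z=0 | obs) = 1/162 / 11/432 = 8/33
P(Z=1 | obs) = 1/81 / 11/432 = 16/33
P(Z=2 | obs) = 1/144 / 11/432 = 3/11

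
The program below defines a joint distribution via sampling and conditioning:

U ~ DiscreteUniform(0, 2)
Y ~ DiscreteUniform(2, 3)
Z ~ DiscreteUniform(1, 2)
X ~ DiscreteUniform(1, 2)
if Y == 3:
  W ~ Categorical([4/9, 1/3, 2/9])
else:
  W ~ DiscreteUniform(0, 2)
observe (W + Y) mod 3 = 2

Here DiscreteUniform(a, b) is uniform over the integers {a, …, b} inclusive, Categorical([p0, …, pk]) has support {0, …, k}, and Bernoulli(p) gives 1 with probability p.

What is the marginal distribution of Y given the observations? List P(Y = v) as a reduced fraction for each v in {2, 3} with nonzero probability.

P(Y=2) = 3/5, P(Y=3) = 2/5

Enumerate traces; 24 have nonzero weight after conditioning:
  (U=0, Y=2, Z=1, X=1, W=0) weight 1/72
  (U=0, Y=2, Z=1, X=2, W=0) weight 1/72
  (U=0, Y=2, Z=2, X=1, W=0) weight 1/72
  (U=0, Y=2, Z=2, X=2, W=0) weight 1/72
  (U=0, Y=3, Z=1, X=1, W=2) weight 1/108
  (U=0, Y=3, Z=1, X=2, W=2) weight 1/108
  (U=0, Y=3, Z=2, X=1, W=2) weight 1/108
  (U=0, Y=3, Z=2, X=2, W=2) weight 1/108
  … 16 more
Group by Y:
  weight(Y=2) = 1/6
  weight(Y=3) = 1/9
Total weight = 1/6 + 1/9 = 5/18
P(Y=2 | obs) = 1/6 / 5/18 = 3/5
P(Y=3 | obs) = 1/9 / 5/18 = 2/5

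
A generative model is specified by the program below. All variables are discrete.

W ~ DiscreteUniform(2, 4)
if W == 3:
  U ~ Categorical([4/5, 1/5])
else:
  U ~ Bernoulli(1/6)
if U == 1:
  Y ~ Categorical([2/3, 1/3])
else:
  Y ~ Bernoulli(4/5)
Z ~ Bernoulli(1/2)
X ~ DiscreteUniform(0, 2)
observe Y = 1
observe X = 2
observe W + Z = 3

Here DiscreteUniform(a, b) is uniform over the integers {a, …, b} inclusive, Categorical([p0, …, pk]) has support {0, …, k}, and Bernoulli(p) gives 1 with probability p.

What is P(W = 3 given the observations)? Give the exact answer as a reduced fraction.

P(W = 3 | obs) = 318/643

Enumerate traces; 4 have nonzero weight after conditioning:
  (W=2, U=0, Y=1, Z=1, X=2) weight 1/27
  (W=2, U=1, Y=1, Z=1, X=2) weight 1/324
  (W=3, U=0, Y=1, Z=0, X=2) weight 8/225
  (W=3, U=1, Y=1, Z=0, X=2) weight 1/270
Group by W:
  weight(W=2) = 13/324
  weight(W=3) = 53/1350
Total weight = 13/324 + 53/1350 = 643/8100
P(W=2 | obs) = 13/324 / 643/8100 = 325/643
P(W=3 | obs) = 53/1350 / 643/8100 = 318/643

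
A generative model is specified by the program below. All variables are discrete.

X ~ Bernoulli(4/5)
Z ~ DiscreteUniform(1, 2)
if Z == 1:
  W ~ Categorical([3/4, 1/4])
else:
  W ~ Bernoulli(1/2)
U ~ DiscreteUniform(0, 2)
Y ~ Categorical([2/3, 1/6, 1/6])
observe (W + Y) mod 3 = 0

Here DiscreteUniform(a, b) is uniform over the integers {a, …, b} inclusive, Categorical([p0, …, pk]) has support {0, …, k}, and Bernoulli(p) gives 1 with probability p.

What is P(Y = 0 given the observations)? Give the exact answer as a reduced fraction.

Enumerate traces; 24 have nonzero weight after conditioning:
  (X=0, Z=1, W=0, U=0, Y=0) weight 1/60
  (X=0, Z=1, W=0, U=1, Y=0) weight 1/60
  (X=0, Z=1, W=0, U=2, Y=0) weight 1/60
  (X=0, Z=1, W=1, U=0, Y=2) weight 1/720
  (X=0, Z=1, W=1, U=1, Y=2) weight 1/720
  (X=0, Z=1, W=1, U=2, Y=2) weight 1/720
  (X=0, Z=2, W=0, U=0, Y=0) weight 1/90
  (X=0, Z=2, W=0, U=1, Y=0) weight 1/90
  … 16 more
Group by Y:
  weight(Y=0) = 5/12
  weight(Y=2) = 1/16
Total weight = 5/12 + 1/16 = 23/48
P(Y=0 | obs) = 5/12 / 23/48 = 20/23
P(Y=2 | obs) = 1/16 / 23/48 = 3/23

P(Y = 0 | obs) = 20/23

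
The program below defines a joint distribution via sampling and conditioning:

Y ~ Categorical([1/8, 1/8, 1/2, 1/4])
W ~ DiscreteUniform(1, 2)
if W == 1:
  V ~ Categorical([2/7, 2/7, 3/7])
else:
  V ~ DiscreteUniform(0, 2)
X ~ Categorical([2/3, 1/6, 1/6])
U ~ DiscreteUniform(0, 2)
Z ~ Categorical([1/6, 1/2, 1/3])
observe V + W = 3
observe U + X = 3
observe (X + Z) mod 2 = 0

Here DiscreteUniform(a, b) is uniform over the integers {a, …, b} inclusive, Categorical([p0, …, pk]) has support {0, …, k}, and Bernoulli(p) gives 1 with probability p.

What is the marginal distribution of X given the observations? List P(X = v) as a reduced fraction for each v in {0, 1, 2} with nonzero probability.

P(X=1) = 1/2, P(X=2) = 1/2

Enumerate traces; 24 have nonzero weight after conditioning:
  (Y=0, W=1, V=2, X=1, U=2, Z=1) weight 1/1344
  (Y=0, W=1, V=2, X=2, U=1, Z=0) weight 1/4032
  (Y=0, W=1, V=2, X=2, U=1, Z=2) weight 1/2016
  (Y=0, W=2, V=1, X=1, U=2, Z=1) weight 1/1728
  (Y=0, W=2, V=1, X=2, U=1, Z=0) weight 1/5184
  (Y=0, W=2, V=1, X=2, U=1, Z=2) weight 1/2592
  (Y=1, W=1, V=2, X=1, U=2, Z=1) weight 1/1344
  (Y=1, W=1, V=2, X=2, U=1, Z=0) weight 1/4032
  … 16 more
Group by X:
  weight(X=1) = 2/189
  weight(X=2) = 2/189
Total weight = 2/189 + 2/189 = 4/189
P(X=1 | obs) = 2/189 / 4/189 = 1/2
P(X=2 | obs) = 2/189 / 4/189 = 1/2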